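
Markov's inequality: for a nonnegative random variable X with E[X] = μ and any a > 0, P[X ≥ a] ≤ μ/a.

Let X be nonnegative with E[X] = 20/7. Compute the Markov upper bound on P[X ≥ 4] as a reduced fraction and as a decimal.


μ = E[X] = 20/7, a = 4.
Markov: P[X ≥ 4] ≤ μ/a = (20/7)/4 = 5/7.
Numerically: ≈ 0.7143.
(Since a = 4 > μ = 2.8571, the bound 5/7 is < 1 and informative.)

P[X ≥ 4] ≤ 5/7 ≈ 0.7143.


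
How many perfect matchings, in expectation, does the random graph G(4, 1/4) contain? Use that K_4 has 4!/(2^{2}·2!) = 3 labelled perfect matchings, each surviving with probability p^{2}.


K_4 has 4!/(2^{2}·2!) = 3 labelled perfect matchings.
For each such perfect matching H, let X_H = 1 if all 2 edges of H are present in G. Then P[X_H = 1] = p^{2} = (1/4)^{2} = 1/16.
By linearity: E[X] = Σ_H E[X_H] = 3 · p^{2} = 3 · 1/16 = 3/16.
Numerically: E[X] ≈ 0.1875.

E[X] = 3 · (1/4)^{2} = 3/16 ≈ 0.1875.


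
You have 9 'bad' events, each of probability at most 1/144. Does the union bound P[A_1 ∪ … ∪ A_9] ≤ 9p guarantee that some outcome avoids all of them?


Union bound: P[∪_{i=1}^{9} A_i] ≤ Σ_i P[A_i] ≤ 9·p = 9·(1/144) = 1/16.
Numerically: 1/16 ≈ 0.062.
Is 1/16 < 1? YES.
Since P[∪ A_i] ≤ 1/16 < 1, the complement has P[∩ A_i^c] ≥ 1 − 1/16 = 15/16 > 0, so some outcome avoids every A_i.

9·p = 1/16 ≈ 0.062; existence CERTIFIED by the union bound.


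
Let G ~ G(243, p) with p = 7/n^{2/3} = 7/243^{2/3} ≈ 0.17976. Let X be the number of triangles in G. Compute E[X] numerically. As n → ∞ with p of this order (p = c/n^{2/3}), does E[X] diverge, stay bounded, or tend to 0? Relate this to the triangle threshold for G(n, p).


Number of potential triangles: C(243, 3) = 2362041.
Each occurs with probability p³ ≈ (0.17976)³ ≈ 5.8087351e-03.
By linearity: E[X] = C(243, 3)·p³ ≈ 2362041 · 5.8087351e-03 ≈ 13720.47051.
Since α = 2/3 < 1, p = c/n^{2/3} ≫ 1/n is above the triangle threshold p ~ 1/n. Asymptotically E[X] ~ (c³/6)·n^{3(1−α)} = (7³/6)·n^{1} → ∞; triangles are abundant w.h.p.

E[X] ≈ 13720.47051; in regime p = Θ(1/n^{2/3}) E[X] diverges (above the triangle threshold p ~ 1/n).


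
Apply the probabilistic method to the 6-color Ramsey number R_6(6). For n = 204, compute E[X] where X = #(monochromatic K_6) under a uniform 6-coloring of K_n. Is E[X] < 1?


E[X] = C(204, 6) · 6^{1 − 15} = 92944609660 · 6^{−14} = 92944609660/78364164096.
As a reduced fraction: E[X] = 23236152415/19591041024 ≈ 1.1861.
Is E[X] < 1? NO.
Since E[X] ≥ 1, the first-moment bound is inconclusive at n = 204; it does NOT by itself certify R_6(6) > 204.

E[X] = 23236152415/19591041024 ≈ 1.1861; E[X] ≥ 1; first-moment method inconclusive here.


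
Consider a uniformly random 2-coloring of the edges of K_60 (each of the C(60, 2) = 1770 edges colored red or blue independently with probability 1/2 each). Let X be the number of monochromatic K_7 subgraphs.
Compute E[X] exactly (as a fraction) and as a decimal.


Let X = Σ_S X_S over the C(60, 7) = 386206920 subsets S of size 7, where X_S = 1 if the K_7 on S is monochromatic.
For a fixed S, the K_7 on S has C(7, 2) = 21 edges. P[all 21 edges red] = (1/2)^21, and likewise for blue, so P[monochromatic] = 2·(1/2)^21 = 2^{1 − 21} = 1/1048576.
Summing: E[X] = C(60, 7) · 2^{1 − 21} = 386206920 · 1/1048576 = 48275865/131072.
Numerically: E[X] ≈ 368.31562.

E[X] = C(60,7)·2^(1−C(7,2)) = 48275865/131072 ≈ 368.31562.


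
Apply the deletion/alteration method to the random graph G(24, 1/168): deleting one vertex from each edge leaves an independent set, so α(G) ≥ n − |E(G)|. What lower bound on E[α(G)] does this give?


E[|E(G)|] = C(24, 2)·p = 276 · (1/168) = 23/14.
E[α(G)] ≥ n − E[|E(G)|] = 24 − 23/14 = 313/14.
Numerically: ≈ 22.357143.
(This is only a lower bound; the true E[α(G)] may be larger.)

E[α(G)] ≥ 313/14 ≈ 22.357143.


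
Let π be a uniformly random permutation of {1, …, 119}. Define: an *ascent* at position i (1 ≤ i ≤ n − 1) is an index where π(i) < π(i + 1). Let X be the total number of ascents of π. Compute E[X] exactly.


Write X = Σ X_I over i = 1, …, 118, with X_I the indicator of one ascent.
There are 118 indicators.
For each fixed i, the pair (π(i), π(i+1)) is a uniformly random ordered pair of distinct values from {1, …, 119}; by symmetry P[π(i) < π(i+1)] = 1/2.
By linearity: E[X] = 118 · (1/2) = (119 − 1) · (1/2) = 59 ≈ 59.000000.

E[X] = 59 = 59.000000.


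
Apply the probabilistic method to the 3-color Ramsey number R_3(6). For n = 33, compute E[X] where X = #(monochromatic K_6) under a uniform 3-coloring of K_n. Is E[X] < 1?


E[X] = C(33, 6) · 3^{1 − 15} = 1107568 · 3^{−14} = 1107568/4782969.
As a reduced fraction: E[X] = 1107568/4782969 ≈ 0.2315650.
Is E[X] < 1? YES.
Since E[X] < 1, there exists a 3-coloring of K_{33} with no monochromatic K_6; hence R_3(6) > 33.

E[X] = 1107568/4782969 ≈ 0.2315650; E[X] < 1, so R_3(6) > 33.


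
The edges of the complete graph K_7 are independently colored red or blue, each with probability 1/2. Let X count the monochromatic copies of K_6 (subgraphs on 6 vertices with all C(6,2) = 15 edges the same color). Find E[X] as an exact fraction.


Let X = Σ_S X_S over the C(7, 6) = 7 subsets S of size 6, where X_S = 1 if the K_6 on S is monochromatic.
For a fixed S, the K_6 on S has C(6, 2) = 15 edges. P[all 15 edges red] = (1/2)^15, and likewise for blue, so P[monochromatic] = 2·(1/2)^15 = 2^{1 − 15} = 1/16384.
By linearity: E[X] = C(7, 6) · 2^{1 − 15} = 7 · 1/16384 = 7/16384.
Numerically: E[X] ≈ 0.0004.

E[X] = C(7,6)·2^(1−C(6,2)) = 7/16384 ≈ 0.0004.


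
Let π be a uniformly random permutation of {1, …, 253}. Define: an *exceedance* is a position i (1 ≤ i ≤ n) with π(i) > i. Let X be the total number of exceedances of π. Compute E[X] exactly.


Write X = Σ_{i=1}^{253} X_i, where X_i = 1_{π(i) > i}.
For each fixed i, π(i) is uniform over {1, …, 253} (marginal of a uniform permutation), so P[π(i) > i] = (n − i)/n. Summing: Σ_{i=1}^{253} (n − i)/n = (0 + 1 + … + 252)/253 = 253(253 − 1)/(2·253) = (253 − 1)/2.
Hence E[X] = Σ_{i=1}^{253} (253 − i)/253 = 126 ≈ 126.0000.

E[X] = 126 = 126.0000.


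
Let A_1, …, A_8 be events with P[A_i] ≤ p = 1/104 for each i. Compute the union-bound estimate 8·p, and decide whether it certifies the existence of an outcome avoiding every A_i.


Union bound: P[∪_{i=1}^{8} A_i] ≤ Σ_i P[A_i] ≤ 8·p = 8·(1/104) = 1/13.
Numerically: 1/13 ≈ 0.077.
Is 1/13 < 1? YES.
Since P[∪ A_i] ≤ 1/13 < 1, the complement has P[∩ A_i^c] ≥ 1 − 1/13 = 12/13 > 0, so some outcome avoids every A_i.

8·p = 1/13 ≈ 0.077; existence CERTIFIED by the union bound.


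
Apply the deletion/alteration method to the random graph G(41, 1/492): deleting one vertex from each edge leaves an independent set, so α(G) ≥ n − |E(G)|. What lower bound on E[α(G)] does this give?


E[|E(G)|] = C(41, 2)·p = 820 · (1/492) = 5/3.
E[α(G)] ≥ n − E[|E(G)|] = 41 − 5/3 = 118/3.
Numerically: ≈ 39.333333.
(This is only a lower bound; the true E[α(G)] may be larger.)

E[α(G)] ≥ 118/3 ≈ 39.333333.


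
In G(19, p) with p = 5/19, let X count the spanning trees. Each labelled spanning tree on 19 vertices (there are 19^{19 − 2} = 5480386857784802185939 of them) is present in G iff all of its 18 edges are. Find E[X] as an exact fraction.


K_19 has 19^{19 − 2} = 5480386857784802185939 labelled spanning trees.
For each such spanning tree H, let X_H = 1 if all 18 edges of H are present in G. Then P[X_H = 1] = p^{18} = (5/19)^{18} = 3814697265625/104127350297911241532841.
By linearity of expectation: E[X] = Σ_H E[X_H] = 5480386857784802185939 · p^{18} = 5480386857784802185939 · 3814697265625/104127350297911241532841 = 3814697265625/19.
Numerically: E[X] ≈ 2.0077e+11.

E[X] = 5480386857784802185939 · (5/19)^{18} = 3814697265625/19 ≈ 2.0077e+11.


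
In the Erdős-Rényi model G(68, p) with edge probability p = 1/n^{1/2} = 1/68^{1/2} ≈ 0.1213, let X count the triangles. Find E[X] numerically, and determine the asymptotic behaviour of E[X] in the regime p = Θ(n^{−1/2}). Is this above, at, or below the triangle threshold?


Number of potential triangles: C(68, 3) = 50116.
Each occurs with probability p³ ≈ (0.1213)³ ≈ 1.783350e-03.
By linearity: E[X] = C(68, 3)·p³ ≈ 50116 · 1.783350e-03 ≈ 89.3744.
Since α = 1/2 < 1, p = c/n^{1/2} ≫ 1/n is above the triangle threshold p ~ 1/n. Asymptotically E[X] ~ (c³/6)·n^{3(1−α)} = (1³/6)·n^{1.5} → ∞; triangles are abundant w.h.p.

E[X] ≈ 89.3744; in regime p = Θ(1/n^{1/2}) E[X] diverges (above the triangle threshold p ~ 1/n).


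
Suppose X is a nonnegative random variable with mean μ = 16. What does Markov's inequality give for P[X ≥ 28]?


μ = E[X] = 16, a = 28.
Markov: P[X ≥ 28] ≤ μ/a = (16)/28 = 4/7.
Numerically: ≈ 0.5714.
(Since a = 28 > μ = 16.0000, the bound 4/7 is < 1 and informative.)

P[X ≥ 28] ≤ 4/7 ≈ 0.5714.


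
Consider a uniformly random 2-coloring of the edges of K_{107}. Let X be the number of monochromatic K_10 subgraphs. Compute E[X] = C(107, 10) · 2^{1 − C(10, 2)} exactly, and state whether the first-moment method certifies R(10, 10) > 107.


E[X] = C(107, 10) · 2^{1 − 45} = 35137373005735 · 2^{−44} = 35137373005735/17592186044416.
As a reduced fraction: E[X] = 35137373005735/17592186044416 ≈ 1.99733.
Is E[X] < 1? NO.
Since E[X] ≥ 1, the first-moment bound is inconclusive at n = 107; it does NOT by itself certify R(10, 10) > 107.

E[X] = 35137373005735/17592186044416 ≈ 1.99733; E[X] ≥ 1; first-moment method inconclusive here.


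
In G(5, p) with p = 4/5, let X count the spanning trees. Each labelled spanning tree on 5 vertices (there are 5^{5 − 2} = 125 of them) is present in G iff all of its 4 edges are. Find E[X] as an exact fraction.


K_5 has 5^{5 − 2} = 125 labelled spanning trees.
For each such spanning tree H, let X_H = 1 if all 4 edges of H are present in G. Then P[X_H = 1] = p^{4} = (4/5)^{4} = 256/625.
Summing the indicators: E[X] = Σ_H E[X_H] = 125 · p^{4} = 125 · 256/625 = 256/5.
Numerically: E[X] ≈ 51.2.

E[X] = 125 · (4/5)^{4} = 256/5 ≈ 51.2.


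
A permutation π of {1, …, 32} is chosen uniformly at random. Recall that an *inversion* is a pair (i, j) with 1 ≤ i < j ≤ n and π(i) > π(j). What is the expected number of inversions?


Write X = Σ X_I over the C(32, 2) = 496 pairs i < j, with X_I the indicator of one inversion.
There are 496 indicators.
For each fixed pair i < j, the values π(i) and π(j) are two distinct elements of {1, …, 32} in uniformly random order; by symmetry P[π(i) > π(j)] = 1/2.
By linearity: E[X] = 496 · (1/2) = C(32, 2) · (1/2) = 496/2 = 248 ≈ 248.000.

E[X] = 248 = 248.000.


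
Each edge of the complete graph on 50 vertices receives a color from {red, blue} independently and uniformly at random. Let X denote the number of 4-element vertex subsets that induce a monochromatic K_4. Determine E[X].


Let X = Σ_S X_S over the C(50, 4) = 230300 subsets S of size 4, where X_S = 1 if the K_4 on S is monochromatic.
For a fixed S, the K_4 on S has C(4, 2) = 6 edges. P[all 6 edges red] = (1/2)^6, and likewise for blue, so P[monochromatic] = 2·(1/2)^6 = 2^{1 − 6} = 1/32.
Summing: E[X] = C(50, 4) · 2^{1 − 6} = 230300 · 1/32 = 57575/8.
Numerically: E[X] ≈ 7196.8750.

E[X] = C(50,4)·2^(1−C(4,2)) = 57575/8 ≈ 7196.8750.


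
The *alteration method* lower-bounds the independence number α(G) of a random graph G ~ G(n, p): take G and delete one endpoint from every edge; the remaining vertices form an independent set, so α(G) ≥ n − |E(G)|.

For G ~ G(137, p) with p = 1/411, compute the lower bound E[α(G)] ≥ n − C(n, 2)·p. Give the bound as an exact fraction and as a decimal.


E[|E(G)|] = C(137, 2)·p = 9316 · (1/411) = 68/3.
E[α(G)] ≥ n − E[|E(G)|] = 137 − 68/3 = 343/3.
Numerically: ≈ 114.333.
(This is only a lower bound; the true E[α(G)] may be larger.)

E[α(G)] ≥ 343/3 ≈ 114.333.


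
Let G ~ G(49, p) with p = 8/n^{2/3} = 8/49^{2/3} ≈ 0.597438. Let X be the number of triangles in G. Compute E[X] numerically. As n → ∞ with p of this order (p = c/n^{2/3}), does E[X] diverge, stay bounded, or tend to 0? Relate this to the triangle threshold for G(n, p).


Number of potential triangles: C(49, 3) = 18424.
Each occurs with probability p³ ≈ (0.597438)³ ≈ 2.13244481e-01.
By linearity: E[X] = C(49, 3)·p³ ≈ 18424 · 2.13244481e-01 ≈ 3928.816327.
Since α = 2/3 < 1, p = c/n^{2/3} ≫ 1/n is above the triangle threshold p ~ 1/n. Asymptotically E[X] ~ (c³/6)·n^{3(1−α)} = (8³/6)·n^{1} → ∞; triangles are abundant w.h.p.

E[X] ≈ 3928.816327; in regime p = Θ(1/n^{2/3}) E[X] diverges (above the triangle threshold p ~ 1/n).


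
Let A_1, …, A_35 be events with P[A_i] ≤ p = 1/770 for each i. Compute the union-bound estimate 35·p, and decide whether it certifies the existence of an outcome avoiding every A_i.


Union bound: P[∪_{i=1}^{35} A_i] ≤ Σ_i P[A_i] ≤ 35·p = 35·(1/770) = 1/22.
Numerically: 1/22 ≈ 0.045455.
Is 1/22 < 1? YES.
Since P[∪ A_i] ≤ 1/22 < 1, the complement has P[∩ A_i^c] ≥ 1 − 1/22 = 21/22 > 0, so some outcome avoids every A_i.

35·p = 1/22 ≈ 0.045455; existence CERTIFIED by the union bound.


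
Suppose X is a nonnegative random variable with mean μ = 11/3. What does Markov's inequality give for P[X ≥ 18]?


μ = E[X] = 11/3, a = 18.
Markov: P[X ≥ 18] ≤ μ/a = (11/3)/18 = 11/54.
Numerically: ≈ 0.20370.
(Since a = 18 > μ = 3.66667, the bound 11/54 is < 1 and informative.)

P[X ≥ 18] ≤ 11/54 ≈ 0.20370.


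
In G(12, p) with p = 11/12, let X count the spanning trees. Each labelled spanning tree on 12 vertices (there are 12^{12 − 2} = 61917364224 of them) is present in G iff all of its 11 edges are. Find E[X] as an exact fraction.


K_12 has 12^{12 − 2} = 61917364224 labelled spanning trees.
For each such spanning tree H, let X_H = 1 if all 11 edges of H are present in G. Then P[X_H = 1] = p^{11} = (11/12)^{11} = 285311670611/743008370688.
Summing the indicators: E[X] = Σ_H E[X_H] = 61917364224 · p^{11} = 61917364224 · 285311670611/743008370688 = 285311670611/12.
Numerically: E[X] ≈ 2.38e+10.

E[X] = 61917364224 · (11/12)^{11} = 285311670611/12 ≈ 2.38e+10.


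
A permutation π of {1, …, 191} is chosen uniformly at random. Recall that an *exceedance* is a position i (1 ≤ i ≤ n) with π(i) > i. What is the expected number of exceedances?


Write X = Σ_{i=1}^{191} X_i, where X_i = 1_{π(i) > i}.
For each fixed i, π(i) is uniform over {1, …, 191} (marginal of a uniform permutation), so P[π(i) > i] = (n − i)/n. Summing: Σ_{i=1}^{191} (n − i)/n = (0 + 1 + … + 190)/191 = 191(191 − 1)/(2·191) = (191 − 1)/2.
Hence E[X] = Σ_{i=1}^{191} (191 − i)/191 = 95 ≈ 95.0000.

E[X] = 95 = 95.0000.


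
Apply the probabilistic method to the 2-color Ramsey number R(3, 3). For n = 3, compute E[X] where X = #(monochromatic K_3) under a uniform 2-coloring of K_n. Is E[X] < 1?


E[X] = C(3, 3) · 2^{1 − 3} = 1 · 2^{−2} = 1/4.
As a reduced fraction: E[X] = 1/4 ≈ 0.250000.
Is E[X] < 1? YES.
Since E[X] < 1, there exists a 2-coloring of K_{3} with no monochromatic K_3; hence R(3, 3) > 3.

E[X] = 1/4 ≈ 0.250000; E[X] < 1, so R(3, 3) > 3.


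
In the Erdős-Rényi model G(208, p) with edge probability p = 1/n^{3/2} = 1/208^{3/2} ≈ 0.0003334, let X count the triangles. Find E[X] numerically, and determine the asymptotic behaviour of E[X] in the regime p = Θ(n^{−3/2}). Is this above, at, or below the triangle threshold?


Number of potential triangles: C(208, 3) = 1478256.
Each occurs with probability p³ ≈ (0.0003334)³ ≈ 3.704375e-11.
By linearity: E[X] = C(208, 3)·p³ ≈ 1478256 · 3.704375e-11 ≈ 0.0001.
Since α = 3/2 > 1, p = c/n^{3/2} = o(1/n) is below the triangle threshold p ~ 1/n. Asymptotically E[X] ~ (c³/6)·n^{3(1−α)} = (1³/6)·n^{-1.5} → 0, so by Markov's inequality G has no triangles w.h.p.

E[X] ≈ 0.0001; in regime p = Θ(1/n^{3/2}) E[X] tends to 0 (below the triangle threshold p ~ 1/n).


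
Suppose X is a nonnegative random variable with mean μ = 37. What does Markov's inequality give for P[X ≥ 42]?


μ = E[X] = 37, a = 42.
Markov: P[X ≥ 42] ≤ μ/a = (37)/42 = 37/42.
Numerically: ≈ 0.8810.
(Since a = 42 > μ = 37.0000, the bound 37/42 is < 1 and informative.)

P[X ≥ 42] ≤ 37/42 ≈ 0.8810.


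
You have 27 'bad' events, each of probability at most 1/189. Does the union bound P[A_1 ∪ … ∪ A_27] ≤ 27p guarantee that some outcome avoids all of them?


Union bound: P[∪_{i=1}^{27} A_i] ≤ Σ_i P[A_i] ≤ 27·p = 27·(1/189) = 1/7.
Numerically: 1/7 ≈ 0.1428571.
Is 1/7 < 1? YES.
Since P[∪ A_i] ≤ 1/7 < 1, the complement has P[∩ A_i^c] ≥ 1 − 1/7 = 6/7 > 0, so some outcome avoids every A_i.

27·p = 1/7 ≈ 0.1428571; existence CERTIFIED by the union bound.


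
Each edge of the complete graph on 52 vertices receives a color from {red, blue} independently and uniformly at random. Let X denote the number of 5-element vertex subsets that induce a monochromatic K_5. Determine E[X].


Let X = Σ_S X_S over the C(52, 5) = 2598960 subsets S of size 5, where X_S = 1 if the K_5 on S is monochromatic.
For a fixed S, the K_5 on S has C(5, 2) = 10 edges. P[all 10 edges red] = (1/2)^10, and likewise for blue, so P[monochromatic] = 2·(1/2)^10 = 2^{1 − 10} = 1/512.
Summing: E[X] = C(52, 5) · 2^{1 − 10} = 2598960 · 1/512 = 162435/32.
Numerically: E[X] ≈ 5076.0938.

E[X] = C(52,5)·2^(1−C(5,2)) = 162435/32 ≈ 5076.0938.


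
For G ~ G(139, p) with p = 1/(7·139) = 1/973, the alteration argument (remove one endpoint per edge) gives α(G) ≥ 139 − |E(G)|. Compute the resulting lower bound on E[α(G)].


E[|E(G)|] = C(139, 2)·p = 9591 · (1/973) = 69/7.
E[α(G)] ≥ n − E[|E(G)|] = 139 − 69/7 = 904/7.
Numerically: ≈ 129.14286.
(This is only a lower bound; the true E[α(G)] may be larger.)

E[α(G)] ≥ 904/7 ≈ 129.14286.


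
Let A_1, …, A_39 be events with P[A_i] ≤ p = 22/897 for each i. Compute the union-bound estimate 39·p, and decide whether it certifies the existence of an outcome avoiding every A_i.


Union bound: P[∪_{i=1}^{39} A_i] ≤ Σ_i P[A_i] ≤ 39·p = 39·(22/897) = 22/23.
Numerically: 22/23 ≈ 0.9565217.
Is 22/23 < 1? YES.
Since P[∪ A_i] ≤ 22/23 < 1, the complement has P[∩ A_i^c] ≥ 1 − 22/23 = 1/23 > 0, so some outcome avoids every A_i.

39·p = 22/23 ≈ 0.9565217; existence CERTIFIED by the union bound.


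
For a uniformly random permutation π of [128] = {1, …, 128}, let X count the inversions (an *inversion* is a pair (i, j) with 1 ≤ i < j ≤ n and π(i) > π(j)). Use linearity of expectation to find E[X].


Write X = Σ X_I over the C(128, 2) = 8128 pairs i < j, with X_I the indicator of one inversion.
There are 8128 indicators.
For each fixed pair i < j, the values π(i) and π(j) are two distinct elements of {1, …, 128} in uniformly random order; by symmetry P[π(i) > π(j)] = 1/2.
By linearity: E[X] = 8128 · (1/2) = C(128, 2) · (1/2) = 8128/2 = 4064 ≈ 4064.0000.

E[X] = 4064 = 4064.0000.


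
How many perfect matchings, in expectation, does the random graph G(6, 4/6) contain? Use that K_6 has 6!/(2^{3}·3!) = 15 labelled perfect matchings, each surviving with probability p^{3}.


K_6 has 6!/(2^{3}·3!) = 15 labelled perfect matchings.
For each such perfect matching H, let X_H = 1 if all 3 edges of H are present in G. Then P[X_H = 1] = p^{3} = (2/3)^{3} = 8/27.
Summing the indicators: E[X] = Σ_H E[X_H] = 15 · p^{3} = 15 · 8/27 = 40/9.
Numerically: E[X] ≈ 4.44444.

E[X] = 15 · (2/3)^{3} = 40/9 ≈ 4.44444.


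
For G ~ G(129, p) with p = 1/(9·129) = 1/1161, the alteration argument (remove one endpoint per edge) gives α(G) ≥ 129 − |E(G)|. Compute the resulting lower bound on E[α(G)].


E[|E(G)|] = C(129, 2)·p = 8256 · (1/1161) = 64/9.
E[α(G)] ≥ n − E[|E(G)|] = 129 − 64/9 = 1097/9.
Numerically: ≈ 121.889.
(This is only a lower bound; the true E[α(G)] may be larger.)

E[α(G)] ≥ 1097/9 ≈ 121.889.


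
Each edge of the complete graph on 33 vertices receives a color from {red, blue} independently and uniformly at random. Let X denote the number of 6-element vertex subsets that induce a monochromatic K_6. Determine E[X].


Let X = Σ_S X_S over the C(33, 6) = 1107568 subsets S of size 6, where X_S = 1 if the K_6 on S is monochromatic.
For a fixed S, the K_6 on S has C(6, 2) = 15 edges. P[all 15 edges red] = (1/2)^15, and likewise for blue, so P[monochromatic] = 2·(1/2)^15 = 2^{1 − 15} = 1/16384.
By linearity: E[X] = C(33, 6) · 2^{1 − 15} = 1107568 · 1/16384 = 69223/1024.
Numerically: E[X] ≈ 67.6006.

E[X] = C(33,6)·2^(1−C(6,2)) = 69223/1024 ≈ 67.6006.


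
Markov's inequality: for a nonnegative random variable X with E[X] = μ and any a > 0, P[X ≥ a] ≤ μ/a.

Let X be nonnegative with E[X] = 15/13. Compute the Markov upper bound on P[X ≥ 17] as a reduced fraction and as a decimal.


μ = E[X] = 15/13, a = 17.
Markov: P[X ≥ 17] ≤ μ/a = (15/13)/17 = 15/221.
Numerically: ≈ 0.068.
(Since a = 17 > μ = 1.154, the bound 15/221 is < 1 and informative.)

P[X ≥ 17] ≤ 15/221 ≈ 0.068.


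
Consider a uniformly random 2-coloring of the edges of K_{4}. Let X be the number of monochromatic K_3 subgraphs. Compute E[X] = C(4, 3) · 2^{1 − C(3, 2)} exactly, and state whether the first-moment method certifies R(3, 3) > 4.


E[X] = C(4, 3) · 2^{1 − 3} = 4 · 2^{−2} = 4/4.
As a reduced fraction: E[X] = 1 ≈ 1.0000000.
Is E[X] < 1? NO.
Since E[X] ≥ 1, the first-moment bound is inconclusive at n = 4; it does NOT by itself certify R(3, 3) > 4.

E[X] = 1 ≈ 1.0000000; E[X] ≥ 1; first-moment method inconclusive here.


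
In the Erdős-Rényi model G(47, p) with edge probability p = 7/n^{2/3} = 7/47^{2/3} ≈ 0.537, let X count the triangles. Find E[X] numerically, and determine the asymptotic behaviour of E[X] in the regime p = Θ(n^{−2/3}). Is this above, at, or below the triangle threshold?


Number of potential triangles: C(47, 3) = 16215.
Each occurs with probability p³ ≈ (0.537)³ ≈ 1.55274e-01.
By linearity: E[X] = C(47, 3)·p³ ≈ 16215 · 1.55274e-01 ≈ 2517.766.
Since α = 2/3 < 1, p = c/n^{2/3} ≫ 1/n is above the triangle threshold p ~ 1/n. Asymptotically E[X] ~ (c³/6)·n^{3(1−α)} = (7³/6)·n^{1} → ∞; triangles are abundant w.h.p.

E[X] ≈ 2517.766; in regime p = Θ(1/n^{2/3}) E[X] diverges (above the triangle threshold p ~ 1/n).


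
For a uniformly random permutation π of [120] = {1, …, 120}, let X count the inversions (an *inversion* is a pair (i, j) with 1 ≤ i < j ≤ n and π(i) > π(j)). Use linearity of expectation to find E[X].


Write X = Σ X_I over the C(120, 2) = 7140 pairs i < j, with X_I the indicator of one inversion.
There are 7140 indicators.
For each fixed pair i < j, the values π(i) and π(j) are two distinct elements of {1, …, 120} in uniformly random order; by symmetry P[π(i) > π(j)] = 1/2.
By linearity: E[X] = 7140 · (1/2) = C(120, 2) · (1/2) = 7140/2 = 3570 ≈ 3570.000000.

E[X] = 3570 = 3570.000000.


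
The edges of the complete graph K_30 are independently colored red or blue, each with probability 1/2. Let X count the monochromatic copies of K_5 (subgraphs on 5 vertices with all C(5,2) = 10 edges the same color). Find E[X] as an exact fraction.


Let X = Σ_S X_S over the C(30, 5) = 142506 subsets S of size 5, where X_S = 1 if the K_5 on S is monochromatic.
For a fixed S, the K_5 on S has C(5, 2) = 10 edges. P[all 10 edges red] = (1/2)^10, and likewise for blue, so P[monochromatic] = 2·(1/2)^10 = 2^{1 − 10} = 1/512.
By linearity of expectation: E[X] = C(30, 5) · 2^{1 − 10} = 142506 · 1/512 = 71253/256.
Numerically: E[X] ≈ 278.3320.

E[X] = C(30,5)·2^(1−C(5,2)) = 71253/256 ≈ 278.3320.


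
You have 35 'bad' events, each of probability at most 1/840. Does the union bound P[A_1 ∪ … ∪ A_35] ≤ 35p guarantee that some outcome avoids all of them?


Union bound: P[∪_{i=1}^{35} A_i] ≤ Σ_i P[A_i] ≤ 35·p = 35·(1/840) = 1/24.
Numerically: 1/24 ≈ 0.0417.
Is 1/24 < 1? YES.
Since P[∪ A_i] ≤ 1/24 < 1, the complement has P[∩ A_i^c] ≥ 1 − 1/24 = 23/24 > 0, so some outcome avoids every A_i.

35·p = 1/24 ≈ 0.0417; existence CERTIFIED by the union bound.


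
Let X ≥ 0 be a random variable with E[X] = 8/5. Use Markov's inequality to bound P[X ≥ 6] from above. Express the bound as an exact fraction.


μ = E[X] = 8/5, a = 6.
Markov: P[X ≥ 6] ≤ μ/a = (8/5)/6 = 4/15.
Numerically: ≈ 0.267.
(Since a = 6 > μ = 1.600, the bound 4/15 is < 1 and informative.)

P[X ≥ 6] ≤ 4/15 ≈ 0.267.


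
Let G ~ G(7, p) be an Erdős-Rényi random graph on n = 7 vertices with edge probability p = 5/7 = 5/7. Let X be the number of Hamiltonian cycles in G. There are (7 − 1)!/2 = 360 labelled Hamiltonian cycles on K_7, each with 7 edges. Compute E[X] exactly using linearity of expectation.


K_7 has (7 − 1)!/2 = 360 labelled Hamiltonian cycles.
For each such Hamiltonian cycle H, let X_H = 1 if all 7 edges of H are present in G. Then P[X_H = 1] = p^{7} = (5/7)^{7} = 78125/823543.
By linearity of expectation: E[X] = Σ_H E[X_H] = 360 · p^{7} = 360 · 78125/823543 = 28125000/823543.
Numerically: E[X] ≈ 34.1512.

E[X] = 360 · (5/7)^{7} = 28125000/823543 ≈ 34.1512.


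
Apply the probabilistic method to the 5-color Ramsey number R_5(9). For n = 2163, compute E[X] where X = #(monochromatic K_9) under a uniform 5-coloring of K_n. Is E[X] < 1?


E[X] = C(2163, 9) · 5^{1 − 36} = 2808716806866462450348390 · 5^{−35} = 2808716806866462450348390/2910383045673370361328125.
As a reduced fraction: E[X] = 561743361373292490069678/582076609134674072265625 ≈ 0.9651.
Is E[X] < 1? YES.
Since E[X] < 1, there exists a 5-coloring of K_{2163} with no monochromatic K_9; hence R_5(9) > 2163.

E[X] = 561743361373292490069678/582076609134674072265625 ≈ 0.9651; E[X] < 1, so R_5(9) > 2163.


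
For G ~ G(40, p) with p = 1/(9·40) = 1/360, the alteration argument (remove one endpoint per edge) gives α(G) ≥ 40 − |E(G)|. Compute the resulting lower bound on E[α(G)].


E[|E(G)|] = C(40, 2)·p = 780 · (1/360) = 13/6.
E[α(G)] ≥ n − E[|E(G)|] = 40 − 13/6 = 227/6.
Numerically: ≈ 37.833333.
(This is only a lower bound; the true E[α(G)] may be larger.)

E[α(G)] ≥ 227/6 ≈ 37.833333.


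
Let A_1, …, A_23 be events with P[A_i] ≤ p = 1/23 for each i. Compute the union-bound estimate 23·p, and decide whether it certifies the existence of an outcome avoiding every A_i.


Union bound: P[∪_{i=1}^{23} A_i] ≤ Σ_i P[A_i] ≤ 23·p = 23·(1/23) = 1.
Numerically: 1 ≈ 1.0000.
Is 1 < 1? NO.
Since the bound 1 is ≥ 1, the union bound is uninformative here; it does NOT by itself certify existence.

23·p = 1 ≈ 1.0000; existence NOT certified by the union bound.


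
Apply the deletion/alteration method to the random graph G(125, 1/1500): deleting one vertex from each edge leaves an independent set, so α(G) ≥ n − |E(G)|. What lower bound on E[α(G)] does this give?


E[|E(G)|] = C(125, 2)·p = 7750 · (1/1500) = 31/6.
E[α(G)] ≥ n − E[|E(G)|] = 125 − 31/6 = 719/6.
Numerically: ≈ 119.833.
(This is only a lower bound; the true E[α(G)] may be larger.)

E[α(G)] ≥ 719/6 ≈ 119.833.


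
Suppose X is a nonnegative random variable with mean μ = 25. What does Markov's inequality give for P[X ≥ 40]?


μ = E[X] = 25, a = 40.
Markov: P[X ≥ 40] ≤ μ/a = (25)/40 = 5/8.
Numerically: ≈ 0.62500.
(Since a = 40 > μ = 25.00000, the bound 5/8 is < 1 and informative.)

P[X ≥ 40] ≤ 5/8 ≈ 0.62500.


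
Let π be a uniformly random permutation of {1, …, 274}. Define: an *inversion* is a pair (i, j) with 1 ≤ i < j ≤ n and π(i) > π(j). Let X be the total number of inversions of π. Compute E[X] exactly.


Write X = Σ X_I over the C(274, 2) = 37401 pairs i < j, with X_I the indicator of one inversion.
There are 37401 indicators.
For each fixed pair i < j, the values π(i) and π(j) are two distinct elements of {1, …, 274} in uniformly random order; by symmetry P[π(i) > π(j)] = 1/2.
By linearity: E[X] = 37401 · (1/2) = C(274, 2) · (1/2) = 37401/2 = 37401/2 ≈ 18700.50000.

E[X] = 37401/2 = 18700.50000.


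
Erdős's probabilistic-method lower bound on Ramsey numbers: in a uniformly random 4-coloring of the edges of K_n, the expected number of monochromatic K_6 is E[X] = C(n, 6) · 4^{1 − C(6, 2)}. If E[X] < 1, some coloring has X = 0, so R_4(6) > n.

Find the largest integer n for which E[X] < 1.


We need C(n, 6) · 4^{1 − 15} < 1, i.e. C(n, 6) < 4^{15 − 1} = 268435456.
Check values of n near the boundary:
  n = 76: C(76, 6) = 218618940; 218618940 < 268435456? YES
  n = 77: C(77, 6) = 237093780; 237093780 < 268435456? YES
  n = 78: C(78, 6) = 256851595; 256851595 < 268435456? YES
  n = 79: C(79, 6) = 277962685; 277962685 < 268435456? NO
The largest n with C(n, 6) < 268435456 is n = 78 (where E[X] = 256851595/268435456 ≈ 0.956847). Hence R_4(6) > 78, i.e. R_4(6) ≥ 79.

Largest n = 78; hence R_4(6) > 78.


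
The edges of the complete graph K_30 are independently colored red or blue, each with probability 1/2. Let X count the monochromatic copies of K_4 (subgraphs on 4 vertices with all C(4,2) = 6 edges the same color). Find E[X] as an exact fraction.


Let X = Σ_S X_S over the C(30, 4) = 27405 subsets S of size 4, where X_S = 1 if the K_4 on S is monochromatic.
For a fixed S, the K_4 on S has C(4, 2) = 6 edges. P[all 6 edges red] = (1/2)^6, and likewise for blue, so P[monochromatic] = 2·(1/2)^6 = 2^{1 − 6} = 1/32.
By linearity of expectation: E[X] = C(30, 4) · 2^{1 − 6} = 27405 · 1/32 = 27405/32.
Numerically: E[X] ≈ 856.4062.

E[X] = C(30,4)·2^(1−C(4,2)) = 27405/32 ≈ 856.4062.


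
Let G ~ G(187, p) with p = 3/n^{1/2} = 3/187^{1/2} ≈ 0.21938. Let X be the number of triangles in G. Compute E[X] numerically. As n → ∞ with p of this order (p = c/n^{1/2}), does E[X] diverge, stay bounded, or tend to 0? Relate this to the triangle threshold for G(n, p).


Number of potential triangles: C(187, 3) = 1072445.
Each occurs with probability p³ ≈ (0.21938)³ ≈ 1.0558479e-02.
By linearity: E[X] = C(187, 3)·p³ ≈ 1072445 · 1.0558479e-02 ≈ 11323.38785.
Since α = 1/2 < 1, p = c/n^{1/2} ≫ 1/n is above the triangle threshold p ~ 1/n. Asymptotically E[X] ~ (c³/6)·n^{3(1−α)} = (3³/6)·n^{1.5} → ∞; triangles are abundant w.h.p.

E[X] ≈ 11323.38785; in regime p = Θ(1/n^{1/2}) E[X] diverges (above the triangle threshold p ~ 1/n).


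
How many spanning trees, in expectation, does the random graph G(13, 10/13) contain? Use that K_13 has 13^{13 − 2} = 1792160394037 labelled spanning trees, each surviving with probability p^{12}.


K_13 has 13^{13 − 2} = 1792160394037 labelled spanning trees.
For each such spanning tree H, let X_H = 1 if all 12 edges of H are present in G. Then P[X_H = 1] = p^{12} = (10/13)^{12} = 1000000000000/23298085122481.
By linearity of expectation: E[X] = Σ_H E[X_H] = 1792160394037 · p^{12} = 1792160394037 · 1000000000000/23298085122481 = 1000000000000/13.
Numerically: E[X] ≈ 7.69e+10.

E[X] = 1792160394037 · (10/13)^{12} = 1000000000000/13 ≈ 7.69e+10.


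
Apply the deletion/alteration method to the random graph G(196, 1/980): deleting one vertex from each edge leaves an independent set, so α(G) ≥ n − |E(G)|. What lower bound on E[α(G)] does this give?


E[|E(G)|] = C(196, 2)·p = 19110 · (1/980) = 39/2.
E[α(G)] ≥ n − E[|E(G)|] = 196 − 39/2 = 353/2.
Numerically: ≈ 176.500000.
(This is only a lower bound; the true E[α(G)] may be larger.)

E[α(G)] ≥ 353/2 ≈ 176.500000.


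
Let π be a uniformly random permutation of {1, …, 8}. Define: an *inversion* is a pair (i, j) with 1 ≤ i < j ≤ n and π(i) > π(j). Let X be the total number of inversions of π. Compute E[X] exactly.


Write X = Σ X_I over the C(8, 2) = 28 pairs i < j, with X_I the indicator of one inversion.
There are 28 indicators.
For each fixed pair i < j, the values π(i) and π(j) are two distinct elements of {1, …, 8} in uniformly random order; by symmetry P[π(i) > π(j)] = 1/2.
By linearity: E[X] = 28 · (1/2) = C(8, 2) · (1/2) = 28/2 = 14 ≈ 14.000.

E[X] = 14 = 14.000.


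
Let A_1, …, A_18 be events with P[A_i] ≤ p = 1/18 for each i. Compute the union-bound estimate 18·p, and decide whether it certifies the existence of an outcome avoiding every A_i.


Union bound: P[∪_{i=1}^{18} A_i] ≤ Σ_i P[A_i] ≤ 18·p = 18·(1/18) = 1.
Numerically: 1 ≈ 1.000.
Is 1 < 1? NO.
Since the bound 1 is ≥ 1, the union bound is uninformative here; it does NOT by itself certify existence.

18·p = 1 ≈ 1.000; existence NOT certified by the union bound.


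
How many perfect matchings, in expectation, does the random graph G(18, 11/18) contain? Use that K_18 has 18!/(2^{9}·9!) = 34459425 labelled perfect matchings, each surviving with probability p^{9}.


K_18 has 18!/(2^{9}·9!) = 34459425 labelled perfect matchings.
For each such perfect matching H, let X_H = 1 if all 9 edges of H are present in G. Then P[X_H = 1] = p^{9} = (11/18)^{9} = 2357947691/198359290368.
Summing the indicators: E[X] = Σ_H E[X_H] = 34459425 · p^{9} = 34459425 · 2357947691/198359290368 = 1003129896443675/2448880128.
Numerically: E[X] ≈ 4.1e+05.

E[X] = 34459425 · (11/18)^{9} = 1003129896443675/2448880128 ≈ 4.1e+05.


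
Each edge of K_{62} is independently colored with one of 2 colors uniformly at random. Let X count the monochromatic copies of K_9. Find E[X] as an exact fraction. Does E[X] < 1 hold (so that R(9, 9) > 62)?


E[X] = C(62, 9) · 2^{1 − 36} = 20286591270 · 2^{−35} = 20286591270/34359738368.
As a reduced fraction: E[X] = 10143295635/17179869184 ≈ 0.5904175.
Is E[X] < 1? YES.
Since E[X] < 1, there exists a 2-coloring of K_{62} with no monochromatic K_9; hence R(9, 9) > 62.

E[X] = 10143295635/17179869184 ≈ 0.5904175; E[X] < 1, so R(9, 9) > 62.


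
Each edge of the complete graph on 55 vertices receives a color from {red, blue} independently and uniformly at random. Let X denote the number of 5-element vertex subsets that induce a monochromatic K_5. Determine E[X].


Let X = Σ_S X_S over the C(55, 5) = 3478761 subsets S of size 5, where X_S = 1 if the K_5 on S is monochromatic.
For a fixed S, the K_5 on S has C(5, 2) = 10 edges. P[all 10 edges red] = (1/2)^10, and likewise for blue, so P[monochromatic] = 2·(1/2)^10 = 2^{1 − 10} = 1/512.
By linearity: E[X] = C(55, 5) · 2^{1 − 10} = 3478761 · 1/512 = 3478761/512.
Numerically: E[X] ≈ 6794.455.

E[X] = C(55,5)·2^(1−C(5,2)) = 3478761/512 ≈ 6794.455.


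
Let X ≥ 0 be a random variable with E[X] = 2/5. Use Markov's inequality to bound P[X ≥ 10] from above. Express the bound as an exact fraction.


μ = E[X] = 2/5, a = 10.
Markov: P[X ≥ 10] ≤ μ/a = (2/5)/10 = 1/25.
Numerically: ≈ 0.040.
(Since a = 10 > μ = 0.400, the bound 1/25 is < 1 and informative.)

P[X ≥ 10] ≤ 1/25 ≈ 0.040.


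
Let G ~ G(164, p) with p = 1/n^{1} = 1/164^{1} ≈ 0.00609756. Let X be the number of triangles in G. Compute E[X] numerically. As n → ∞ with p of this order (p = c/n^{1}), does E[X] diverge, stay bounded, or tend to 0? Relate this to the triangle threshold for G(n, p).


Number of potential triangles: C(164, 3) = 721764.
Each occurs with probability p³ ≈ (0.00609756)³ ≈ 2.26708841e-07.
By linearity: E[X] = C(164, 3)·p³ ≈ 721764 · 2.26708841e-07 ≈ 0.163630.
Here α = 1, so p = 1/n is exactly at the triangle threshold p ~ 1/n. Asymptotically E[X] → c³/6 = 1³/6 = 1/6 ≈ 0.166667, a bounded constant. In this regime the triangle count is asymptotically Poisson(c³/6).

E[X] ≈ 0.163630; in regime p = Θ(1/n^{1}) E[X] stays bounded (at the triangle threshold p ~ 1/n).


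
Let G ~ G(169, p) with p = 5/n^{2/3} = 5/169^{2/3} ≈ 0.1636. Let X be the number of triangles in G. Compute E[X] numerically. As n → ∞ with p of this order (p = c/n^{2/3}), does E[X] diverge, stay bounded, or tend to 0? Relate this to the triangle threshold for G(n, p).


Number of potential triangles: C(169, 3) = 790244.
Each occurs with probability p³ ≈ (0.1636)³ ≈ 4.376597e-03.
By linearity: E[X] = C(169, 3)·p³ ≈ 790244 · 4.376597e-03 ≈ 3458.5799.
Since α = 2/3 < 1, p = c/n^{2/3} ≫ 1/n is above the triangle threshold p ~ 1/n. Asymptotically E[X] ~ (c³/6)·n^{3(1−α)} = (5³/6)·n^{1} → ∞; triangles are abundant w.h.p.

E[X] ≈ 3458.5799; in regime p = Θ(1/n^{2/3}) E[X] diverges (above the triangle threshold p ~ 1/n).


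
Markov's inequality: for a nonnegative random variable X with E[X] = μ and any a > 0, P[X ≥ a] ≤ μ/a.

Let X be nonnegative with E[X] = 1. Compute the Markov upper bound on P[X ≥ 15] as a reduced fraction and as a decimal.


μ = E[X] = 1, a = 15.
Markov: P[X ≥ 15] ≤ μ/a = (1)/15 = 1/15.
Numerically: ≈ 0.066667.
(Since a = 15 > μ = 1.000000, the bound 1/15 is < 1 and informative.)

P[X ≥ 15] ≤ 1/15 ≈ 0.066667.


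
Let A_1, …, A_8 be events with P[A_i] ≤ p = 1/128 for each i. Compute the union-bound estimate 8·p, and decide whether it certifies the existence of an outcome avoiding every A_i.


Union bound: P[∪_{i=1}^{8} A_i] ≤ Σ_i P[A_i] ≤ 8·p = 8·(1/128) = 1/16.
Numerically: 1/16 ≈ 0.062500.
Is 1/16 < 1? YES.
Since P[∪ A_i] ≤ 1/16 < 1, the complement has P[∩ A_i^c] ≥ 1 − 1/16 = 15/16 > 0, so some outcome avoids every A_i.

8·p = 1/16 ≈ 0.062500; existence CERTIFIED by the union bound.


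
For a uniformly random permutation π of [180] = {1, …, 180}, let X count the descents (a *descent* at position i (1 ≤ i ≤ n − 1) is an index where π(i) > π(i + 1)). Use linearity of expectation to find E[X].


Write X = Σ X_I over i = 1, …, 179, with X_I the indicator of one descent.
There are 179 indicators.
For each fixed i, the pair (π(i), π(i+1)) is a uniformly random ordered pair of distinct values from {1, …, 180}; by symmetry P[π(i) > π(i+1)] = 1/2.
By linearity: E[X] = 179 · (1/2) = (180 − 1) · (1/2) = 179/2 ≈ 89.50000.

E[X] = 179/2 = 89.50000.


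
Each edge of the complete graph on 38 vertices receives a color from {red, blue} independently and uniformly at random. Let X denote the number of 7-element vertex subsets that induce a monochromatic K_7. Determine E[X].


Let X = Σ_S X_S over the C(38, 7) = 12620256 subsets S of size 7, where X_S = 1 if the K_7 on S is monochromatic.
For a fixed S, the K_7 on S has C(7, 2) = 21 edges. P[all 21 edges red] = (1/2)^21, and likewise for blue, so P[monochromatic] = 2·(1/2)^21 = 2^{1 − 21} = 1/1048576.
Summing: E[X] = C(38, 7) · 2^{1 − 21} = 12620256 · 1/1048576 = 394383/32768.
Numerically: E[X] ≈ 12.03561.

E[X] = C(38,7)·2^(1−C(7,2)) = 394383/32768 ≈ 12.03561.


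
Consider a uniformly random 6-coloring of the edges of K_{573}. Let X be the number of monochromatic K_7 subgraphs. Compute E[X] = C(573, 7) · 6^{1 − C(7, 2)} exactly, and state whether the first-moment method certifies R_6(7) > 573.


E[X] = C(573, 7) · 6^{1 − 21} = 3878597732564412 · 6^{−20} = 3878597732564412/3656158440062976.
As a reduced fraction: E[X] = 11970980656063/11284439629824 ≈ 1.061.
Is E[X] < 1? NO.
Since E[X] ≥ 1, the first-moment bound is inconclusive at n = 573; it does NOT by itself certify R_6(7) > 573.

E[X] = 11970980656063/11284439629824 ≈ 1.061; E[X] ≥ 1; first-moment method inconclusive here.


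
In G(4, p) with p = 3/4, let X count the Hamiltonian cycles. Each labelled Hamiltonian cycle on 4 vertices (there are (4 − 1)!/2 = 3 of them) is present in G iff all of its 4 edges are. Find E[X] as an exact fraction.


K_4 has (4 − 1)!/2 = 3 labelled Hamiltonian cycles.
For each such Hamiltonian cycle H, let X_H = 1 if all 4 edges of H are present in G. Then P[X_H = 1] = p^{4} = (3/4)^{4} = 81/256.
Summing the indicators: E[X] = Σ_H E[X_H] = 3 · p^{4} = 3 · 81/256 = 243/256.
Numerically: E[X] ≈ 0.949219.

E[X] = 3 · (3/4)^{4} = 243/256 ≈ 0.949219.
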